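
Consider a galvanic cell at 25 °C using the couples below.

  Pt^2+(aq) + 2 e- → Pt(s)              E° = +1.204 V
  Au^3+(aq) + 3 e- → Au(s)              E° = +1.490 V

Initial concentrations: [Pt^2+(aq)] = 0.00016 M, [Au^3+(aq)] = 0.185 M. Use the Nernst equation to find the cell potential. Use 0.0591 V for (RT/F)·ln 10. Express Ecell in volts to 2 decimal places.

Since E°(Au³⁺/Au) > E°(Pt²⁺/Pt), Au³⁺/Au serves as the cathode.
E°cell = E°cat − E°an = +1.490 − (+1.204) = +0.286 V; n = 6.
Balancing gives 2 Au^3+(aq) + 3 Pt(s) → 2 Au(s) + 3 Pt^2+(aq); hence Q = [Pt^2+(aq)]^3 / [Au^3+(aq)]^2 = 1.2×10^−10 (log Q = −9.922).
Applying E = E° − (RT ln10/nF)·log Q gives +0.286 − (0.0591/6)(−9.922) = +0.38 V.

+0.38 V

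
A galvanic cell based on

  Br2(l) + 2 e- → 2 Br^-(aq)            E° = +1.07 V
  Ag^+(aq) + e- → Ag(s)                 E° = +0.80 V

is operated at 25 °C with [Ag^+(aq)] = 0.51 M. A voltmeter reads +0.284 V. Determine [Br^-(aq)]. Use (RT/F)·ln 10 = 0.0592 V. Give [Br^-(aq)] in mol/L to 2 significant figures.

Br₂/Br⁻ is the cathode (higher E°); E°cell = +1.07 − (+0.80) = +0.27 V with n = 2.
Since E = E° − (0.0592/n)·log Q, log Q = n(E° − E)/0.0592 = −0.473.
The balanced reaction is Br2(l) + 2 Ag(s) → 2 Br^-(aq) + 2 Ag^+(aq), so Q = [Br^-(aq)]^2·[Ag^+(aq)]^2.
Substituting the known concentrations and solving, log [Br^-(aq)] = 0.056 and [Br^-(aq)] = 1.1 M.

1.1 M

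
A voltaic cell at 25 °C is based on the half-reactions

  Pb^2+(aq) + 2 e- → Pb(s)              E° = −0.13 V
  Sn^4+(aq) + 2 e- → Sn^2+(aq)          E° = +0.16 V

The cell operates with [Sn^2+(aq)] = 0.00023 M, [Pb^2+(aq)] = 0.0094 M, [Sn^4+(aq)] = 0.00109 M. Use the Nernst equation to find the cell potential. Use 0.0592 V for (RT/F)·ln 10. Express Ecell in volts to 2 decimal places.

Since E°(Sn⁴⁺/Sn²⁺) > E°(Pb²⁺/Pb), Sn⁴⁺/Sn²⁺ serves as the cathode.
E°cell = +0.16 − (−0.13) = +0.29 V, with n = 2 electrons transferred.
Balancing gives Sn^4+(aq) + Pb(s) → Sn^2+(aq) + Pb^2+(aq); hence Q = ([Sn^2+(aq)]·[Pb^2+(aq)]) / [Sn^4+(aq)] = 0.00198 (log Q = −2.703).
E = E° − (0.0592/n)·log Q = +0.29 − (0.0592/2)(−2.703) = +0.37 V.

+0.37 V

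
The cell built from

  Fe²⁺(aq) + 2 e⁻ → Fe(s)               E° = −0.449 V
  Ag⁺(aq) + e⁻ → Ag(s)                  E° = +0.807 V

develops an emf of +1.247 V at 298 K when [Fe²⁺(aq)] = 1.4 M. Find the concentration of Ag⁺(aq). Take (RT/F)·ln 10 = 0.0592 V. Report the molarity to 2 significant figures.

With Ag⁺/Ag at the cathode and Fe²⁺/Fe at the anode, E°cell = +0.807 − (−0.449) = +1.256 V (n = 2).
Rearranging E = E° − (0.0592/n)·log Q gives log Q = 2(+1.256 − (+1.247))/0.0592 = 0.304.
Balancing electrons gives 2 Ag⁺(aq) + Fe(s) → 2 Ag(s) + Fe²⁺(aq); thus Q = [Fe²⁺(aq)] / [Ag⁺(aq)]^2.
Isolating [Ag⁺(aq)] in Q = 10^{0.304} yields log [Ag⁺(aq)] = −0.079, i.e. 0.83 M.

0.83 M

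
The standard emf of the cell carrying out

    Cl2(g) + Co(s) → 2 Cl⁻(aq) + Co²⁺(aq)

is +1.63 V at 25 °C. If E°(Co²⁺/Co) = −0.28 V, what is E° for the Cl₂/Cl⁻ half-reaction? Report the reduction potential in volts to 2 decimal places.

In the reaction as written the Cl₂/Cl⁻ couple is reduced (cathode) and Co²⁺/Co is oxidized (anode), so E°cell = E°(Cl₂/Cl⁻) − E°(Co²⁺/Co).
E°(Cl₂/Cl⁻) = E°cell + E°(anode) = +1.63 + (−0.28) = +1.35 V.

+1.35 V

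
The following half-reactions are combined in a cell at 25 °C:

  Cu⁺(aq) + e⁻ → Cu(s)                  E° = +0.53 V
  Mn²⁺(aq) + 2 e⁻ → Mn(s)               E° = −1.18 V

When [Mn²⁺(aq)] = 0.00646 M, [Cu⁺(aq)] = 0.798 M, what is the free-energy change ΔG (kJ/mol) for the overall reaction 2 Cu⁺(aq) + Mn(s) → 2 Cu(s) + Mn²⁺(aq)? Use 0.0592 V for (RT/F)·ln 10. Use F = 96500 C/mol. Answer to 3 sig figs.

The standard cell potential is +0.53 − (−1.18) = +1.71 V, with n = 2 electrons in the balanced equation.
Here Q = [Mn²⁺(aq)] / [Cu⁺(aq)]^2 = 0.0101 (log Q = −1.994), giving E = +1.71 − (0.0592/2)·(−1.994) = +1.7690 V.
Finally ΔG = −nFE = −(2)(96500 C/mol)(+1.7690 V) = −341 kJ/mol.

−341 kJ/mol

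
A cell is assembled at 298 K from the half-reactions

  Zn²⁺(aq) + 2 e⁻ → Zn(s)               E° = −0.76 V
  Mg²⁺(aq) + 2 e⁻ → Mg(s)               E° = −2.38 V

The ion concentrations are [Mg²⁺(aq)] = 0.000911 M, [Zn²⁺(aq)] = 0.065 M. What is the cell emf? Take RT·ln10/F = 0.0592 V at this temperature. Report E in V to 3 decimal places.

+1.675 V

Zn²⁺/Zn is reduced (cathode, E° = −0.76 V) and Mg²⁺/Mg is oxidized (anode).
E°cell = −0.76 − (−2.38) = +1.62 V, with n = 2 electrons transferred.
Balancing gives Zn²⁺(aq) + Mg(s) → Zn(s) + Mg²⁺(aq); hence Q = [Mg²⁺(aq)] / [Zn²⁺(aq)] = 0.014 (log Q = −1.853).
Applying E = E° − (RT ln10/nF)·log Q gives +1.62 − (0.0592/2)(−1.853) = +1.675 V.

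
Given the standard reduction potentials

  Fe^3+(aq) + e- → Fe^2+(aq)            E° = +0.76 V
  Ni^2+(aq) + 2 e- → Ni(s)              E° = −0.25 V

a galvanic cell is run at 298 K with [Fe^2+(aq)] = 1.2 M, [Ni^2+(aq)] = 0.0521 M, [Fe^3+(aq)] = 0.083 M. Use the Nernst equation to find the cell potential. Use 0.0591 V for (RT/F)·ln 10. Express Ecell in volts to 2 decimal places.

+0.98 V

Since E°(Fe³⁺/Fe²⁺) > E°(Ni²⁺/Ni), Fe³⁺/Fe²⁺ serves as the cathode.
E°cell = E°cat − E°an = +0.76 − (−0.25) = +1.01 V; n = 2.
The balanced reaction is 2 Fe^3+(aq) + Ni(s) → 2 Fe^2+(aq) + Ni^2+(aq), so Q = ([Fe^2+(aq)]^2·[Ni^2+(aq)]) / [Fe^3+(aq)]^2 = 10.9 and log Q = 1.037.
By the Nernst equation, E = +1.01 − (0.0591/2)·(1.037) = +0.98 V.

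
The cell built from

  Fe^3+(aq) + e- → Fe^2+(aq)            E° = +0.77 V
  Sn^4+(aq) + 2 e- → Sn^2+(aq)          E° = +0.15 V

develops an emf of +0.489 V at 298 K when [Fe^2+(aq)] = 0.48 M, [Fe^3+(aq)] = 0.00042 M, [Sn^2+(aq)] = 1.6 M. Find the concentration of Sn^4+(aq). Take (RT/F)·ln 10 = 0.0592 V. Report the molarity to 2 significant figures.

With Fe³⁺/Fe²⁺ at the cathode and Sn⁴⁺/Sn²⁺ at the anode, E°cell = +0.77 − (+0.15) = +0.62 V (n = 2).
From the Nernst equation, log Q = n(E° − E)/0.0592 = 2·(+0.62 − (+0.489))/0.0592 = 4.426.
Balancing electrons gives 2 Fe^3+(aq) + Sn^2+(aq) → 2 Fe^2+(aq) + Sn^4+(aq); thus Q = ([Fe^2+(aq)]^2·[Sn^4+(aq)]) / ([Fe^3+(aq)]^2·[Sn^2+(aq)]).
Isolating [Sn^4+(aq)] in Q = 10^{4.426} yields log [Sn^4+(aq)] = −1.486, i.e. 0.033 M.

0.033 M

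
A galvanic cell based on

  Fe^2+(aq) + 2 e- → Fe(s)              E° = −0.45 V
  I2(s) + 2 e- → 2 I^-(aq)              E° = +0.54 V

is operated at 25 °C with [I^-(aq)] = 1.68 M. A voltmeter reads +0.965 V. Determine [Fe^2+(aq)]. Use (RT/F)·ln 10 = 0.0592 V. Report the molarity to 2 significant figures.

The I₂/I⁻ couple has the larger reduction potential, so it is the cathode: E°cell = +0.54 − (−0.45) = +0.99 V and n = 2.
From the Nernst equation, log Q = n(E° − E)/0.0592 = 2·(+0.99 − (+0.965))/0.0592 = 0.845.
The balanced reaction is I2(s) + Fe(s) → 2 I^-(aq) + Fe^2+(aq), so Q = [I^-(aq)]^2·[Fe^2+(aq)].
Isolating [Fe^2+(aq)] in Q = 10^{0.845} yields log [Fe^2+(aq)] = 0.394, i.e. 2.5 M.

2.5 M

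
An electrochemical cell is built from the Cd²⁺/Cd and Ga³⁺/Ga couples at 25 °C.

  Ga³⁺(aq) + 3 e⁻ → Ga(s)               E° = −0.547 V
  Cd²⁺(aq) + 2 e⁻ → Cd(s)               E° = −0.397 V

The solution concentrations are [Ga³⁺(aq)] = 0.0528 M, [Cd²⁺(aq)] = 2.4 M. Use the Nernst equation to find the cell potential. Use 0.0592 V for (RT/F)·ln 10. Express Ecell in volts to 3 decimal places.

+0.186 V

Cd²⁺/Cd is reduced (cathode, E° = −0.397 V) and Ga³⁺/Ga is oxidized (anode).
E°cell = E°cat − E°an = −0.397 − (−0.547) = +0.150 V; n = 6.
For the overall reaction 3 Cd²⁺(aq) + 2 Ga(s) → 3 Cd(s) + 2 Ga³⁺(aq), Q = [Ga³⁺(aq)]^2 / [Cd²⁺(aq)]^3 = 0.000202, giving log Q = −3.695.
By the Nernst equation, E = +0.150 − (0.0592/6)·(−3.695) = +0.186 V.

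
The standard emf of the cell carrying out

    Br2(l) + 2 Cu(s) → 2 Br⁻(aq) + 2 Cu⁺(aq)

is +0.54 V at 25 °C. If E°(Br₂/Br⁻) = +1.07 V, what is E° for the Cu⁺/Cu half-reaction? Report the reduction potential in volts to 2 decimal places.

+0.53 V

In the reaction as written the Br₂/Br⁻ couple is reduced (cathode) and Cu⁺/Cu is oxidized (anode), so E°cell = E°(Br₂/Br⁻) − E°(Cu⁺/Cu).
E°(Cu⁺/Cu) = E°(cathode) − E°cell = +1.07 − (+0.54) = +0.53 V.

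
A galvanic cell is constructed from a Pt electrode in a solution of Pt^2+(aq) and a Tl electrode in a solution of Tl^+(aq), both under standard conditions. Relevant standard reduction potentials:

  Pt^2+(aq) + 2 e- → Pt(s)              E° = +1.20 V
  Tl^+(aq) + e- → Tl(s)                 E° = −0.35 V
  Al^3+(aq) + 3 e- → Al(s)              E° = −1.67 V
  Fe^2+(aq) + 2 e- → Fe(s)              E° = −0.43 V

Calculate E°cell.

Of the two couples in this cell, the one with the more positive reduction potential is reduced at the cathode: here that is Pt²⁺/Pt (+1.20 V); Tl⁺/Tl (−0.35 V) is the anode.
E°cell = E°(cathode) − E°(anode) = +1.20 − (−0.35) = +1.55 V.

+1.55 V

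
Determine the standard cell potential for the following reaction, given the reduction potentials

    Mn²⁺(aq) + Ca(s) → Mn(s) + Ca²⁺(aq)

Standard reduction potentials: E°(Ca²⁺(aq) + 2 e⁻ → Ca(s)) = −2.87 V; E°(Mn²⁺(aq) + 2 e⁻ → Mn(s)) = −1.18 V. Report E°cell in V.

Mn²⁺(aq) gains electrons, so the Mn²⁺/Mn couple is the cathode; the Ca²⁺/Ca couple is the anode.
E°cell = E°(cathode) − E°(anode) = −1.18 − (−2.87) = +1.69 V.

+1.69 V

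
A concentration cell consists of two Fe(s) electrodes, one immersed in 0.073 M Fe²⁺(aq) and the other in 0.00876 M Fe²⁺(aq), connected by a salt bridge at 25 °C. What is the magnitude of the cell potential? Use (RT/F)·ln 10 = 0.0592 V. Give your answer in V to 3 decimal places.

For a concentration cell E°cell = 0, since both electrodes use the same couple.
The compartment with the higher Fe²⁺(aq) concentration (0.073 M) acts as the cathode; ions are reduced there and produced at the dilute (0.00876 M) anode.
With n = 2, Ecell = −(0.0592/2)·log([dilute]/[conc]) = −(0.0592/2)·log(0.00876/0.073) = +0.027 V.

0.027 V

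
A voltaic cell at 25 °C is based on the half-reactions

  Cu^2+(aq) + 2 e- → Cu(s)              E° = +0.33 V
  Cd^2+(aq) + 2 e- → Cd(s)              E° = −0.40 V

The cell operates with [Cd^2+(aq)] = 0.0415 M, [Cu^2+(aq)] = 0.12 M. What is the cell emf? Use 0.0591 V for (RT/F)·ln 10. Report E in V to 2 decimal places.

The Cu²⁺/Cu couple has the more positive E°, so it is the cathode; Cd²⁺/Cd is the anode.
E°cell = +0.33 − (−0.40) = +0.73 V, with n = 2 electrons transferred.
Balancing gives Cu^2+(aq) + Cd(s) → Cu(s) + Cd^2+(aq); hence Q = [Cd^2+(aq)] / [Cu^2+(aq)] = 0.346 (log Q = −0.461).
E = E° − (0.0591/n)·log Q = +0.73 − (0.0591/2)(−0.461) = +0.74 V.

+0.74 V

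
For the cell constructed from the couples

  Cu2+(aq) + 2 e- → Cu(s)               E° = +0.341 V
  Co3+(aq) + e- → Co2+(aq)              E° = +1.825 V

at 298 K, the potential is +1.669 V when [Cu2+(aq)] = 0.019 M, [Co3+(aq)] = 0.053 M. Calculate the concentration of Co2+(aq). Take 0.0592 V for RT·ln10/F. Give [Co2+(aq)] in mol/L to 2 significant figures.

0.00029 M

The Co³⁺/Co²⁺ couple has the larger reduction potential, so it is the cathode: E°cell = +1.825 − (+0.341) = +1.484 V and n = 2.
Since E = E° − (0.0592/n)·log Q, log Q = n(E° − E)/0.0592 = −6.250.
For 2 Co3+(aq) + Cu(s) → 2 Co2+(aq) + Cu2+(aq), the reaction quotient is Q = ([Co2+(aq)]^2·[Cu2+(aq)]) / [Co3+(aq)]^2.
Solving for the unknown gives log [Co2+(aq)] = −3.540, so [Co2+(aq)] ≈ 0.00029 M.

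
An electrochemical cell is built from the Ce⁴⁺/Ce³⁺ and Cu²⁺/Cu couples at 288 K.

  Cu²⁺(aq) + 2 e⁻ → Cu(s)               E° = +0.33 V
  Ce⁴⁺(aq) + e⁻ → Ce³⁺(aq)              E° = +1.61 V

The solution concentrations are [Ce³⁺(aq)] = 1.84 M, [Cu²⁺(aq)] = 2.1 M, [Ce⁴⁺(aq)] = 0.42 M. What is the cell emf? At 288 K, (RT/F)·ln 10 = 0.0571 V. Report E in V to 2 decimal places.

+1.23 V

The Ce⁴⁺/Ce³⁺ couple has the more positive E°, so it is the cathode; Cu²⁺/Cu is the anode.
E°cell = E°cat − E°an = +1.61 − (+0.33) = +1.28 V; n = 2.
For the overall reaction 2 Ce⁴⁺(aq) + Cu(s) → 2 Ce³⁺(aq) + Cu²⁺(aq), Q = ([Ce³⁺(aq)]^2·[Cu²⁺(aq)]) / [Ce⁴⁺(aq)]^2 = 40.3, giving log Q = 1.605.
Applying E = E° − (RT ln10/nF)·log Q gives +1.28 − (0.0571/2)(1.605) = +1.23 V.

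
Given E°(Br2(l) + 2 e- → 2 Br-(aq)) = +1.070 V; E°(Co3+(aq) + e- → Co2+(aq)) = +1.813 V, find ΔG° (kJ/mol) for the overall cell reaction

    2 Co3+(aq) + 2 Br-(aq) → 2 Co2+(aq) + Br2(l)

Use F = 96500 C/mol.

In the reaction as written Co3+(aq) is reduced, so the Co³⁺/Co²⁺ couple is the cathode and Br₂/Br⁻ is the anode.
E°cell = +1.813 − (+1.070) = +0.743 V; balancing electrons gives n = 2.
ΔG° = −nFE°cell = −(2)(96500)(+0.743) J/mol = −143 kJ/mol.

−143 kJ/mol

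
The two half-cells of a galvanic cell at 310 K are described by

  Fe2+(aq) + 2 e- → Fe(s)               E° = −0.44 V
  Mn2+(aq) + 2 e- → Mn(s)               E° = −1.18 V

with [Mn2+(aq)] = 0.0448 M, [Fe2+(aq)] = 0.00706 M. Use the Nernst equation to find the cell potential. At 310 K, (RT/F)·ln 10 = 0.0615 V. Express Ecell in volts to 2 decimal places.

+0.72 V

Since E°(Fe²⁺/Fe) > E°(Mn²⁺/Mn), Fe²⁺/Fe serves as the cathode.
E°cell = −0.44 − (−1.18) = +0.74 V, with n = 2 electrons transferred.
Balancing gives Fe2+(aq) + Mn(s) → Fe(s) + Mn2+(aq); hence Q = [Mn2+(aq)] / [Fe2+(aq)] = 6.35 (log Q = 0.802).
By the Nernst equation, E = +0.74 − (0.0615/2)·(0.802) = +0.72 V.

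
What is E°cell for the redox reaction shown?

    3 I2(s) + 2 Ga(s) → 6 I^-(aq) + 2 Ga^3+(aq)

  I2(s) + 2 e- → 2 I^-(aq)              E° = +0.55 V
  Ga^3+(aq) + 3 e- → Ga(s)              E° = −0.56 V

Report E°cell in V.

+1.11 V

In the reaction as written, I2(s) is reduced (cathode) and Ga^3+(aq) is produced by oxidation at the anode.
E°cell = E°(cathode) − E°(anode) = +0.55 − (−0.56) = +1.11 V.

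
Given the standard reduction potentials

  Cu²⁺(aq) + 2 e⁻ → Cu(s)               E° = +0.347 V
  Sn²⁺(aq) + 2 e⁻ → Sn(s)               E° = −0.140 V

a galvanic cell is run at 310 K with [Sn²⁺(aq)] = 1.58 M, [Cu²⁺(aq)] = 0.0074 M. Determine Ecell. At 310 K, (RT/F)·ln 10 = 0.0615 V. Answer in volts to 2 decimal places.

+0.42 V

Cu²⁺/Cu is reduced (cathode, E° = +0.347 V) and Sn²⁺/Sn is oxidized (anode).
E°cell = +0.347 − (−0.140) = +0.487 V, with n = 2 electrons transferred.
The balanced reaction is Cu²⁺(aq) + Sn(s) → Cu(s) + Sn²⁺(aq), so Q = [Sn²⁺(aq)] / [Cu²⁺(aq)] = 214 and log Q = 2.329.
Applying E = E° − (RT ln10/nF)·log Q gives +0.487 − (0.0615/2)(2.329) = +0.42 V.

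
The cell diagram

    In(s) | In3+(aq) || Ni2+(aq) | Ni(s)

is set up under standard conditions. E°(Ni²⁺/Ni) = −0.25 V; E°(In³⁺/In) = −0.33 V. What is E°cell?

By convention the left-hand electrode in cell notation is the anode (oxidation) and the right-hand electrode is the cathode (reduction).
E°cell = E°(right) − E°(left) = −0.25 − (−0.33) = +0.08 V.

+0.08 V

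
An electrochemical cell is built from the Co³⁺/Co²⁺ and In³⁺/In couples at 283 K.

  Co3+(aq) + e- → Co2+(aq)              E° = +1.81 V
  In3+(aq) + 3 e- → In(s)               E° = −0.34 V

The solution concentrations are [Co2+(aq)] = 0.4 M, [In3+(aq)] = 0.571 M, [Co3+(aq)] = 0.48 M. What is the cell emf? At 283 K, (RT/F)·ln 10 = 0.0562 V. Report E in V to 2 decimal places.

+2.16 V

Since E°(Co³⁺/Co²⁺) > E°(In³⁺/In), Co³⁺/Co²⁺ serves as the cathode.
E°cell = E°cat − E°an = +1.81 − (−0.34) = +2.15 V; n = 3.
Balancing gives 3 Co3+(aq) + In(s) → 3 Co2+(aq) + In3+(aq); hence Q = ([Co2+(aq)]^3·[In3+(aq)]) / [Co3+(aq)]^3 = 0.33 (log Q = −0.481).
By the Nernst equation, E = +2.15 − (0.0562/3)·(−0.481) = +2.16 V.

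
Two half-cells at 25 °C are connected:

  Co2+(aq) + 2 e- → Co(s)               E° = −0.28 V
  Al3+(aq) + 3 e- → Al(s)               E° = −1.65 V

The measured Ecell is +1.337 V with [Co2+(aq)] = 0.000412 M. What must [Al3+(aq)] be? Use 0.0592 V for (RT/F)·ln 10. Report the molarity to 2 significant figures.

With Co²⁺/Co at the cathode and Al³⁺/Al at the anode, E°cell = −0.28 − (−1.65) = +1.37 V (n = 6).
Rearranging E = E° − (0.0592/n)·log Q gives log Q = 6(+1.37 − (+1.337))/0.0592 = 3.345.
The balanced reaction is 3 Co2+(aq) + 2 Al(s) → 3 Co(s) + 2 Al3+(aq), so Q = [Al3+(aq)]^2 / [Co2+(aq)]^3.
Isolating [Al3+(aq)] in Q = 10^{3.345} yields log [Al3+(aq)] = −3.405, i.e. 0.00039 M.

0.00039 M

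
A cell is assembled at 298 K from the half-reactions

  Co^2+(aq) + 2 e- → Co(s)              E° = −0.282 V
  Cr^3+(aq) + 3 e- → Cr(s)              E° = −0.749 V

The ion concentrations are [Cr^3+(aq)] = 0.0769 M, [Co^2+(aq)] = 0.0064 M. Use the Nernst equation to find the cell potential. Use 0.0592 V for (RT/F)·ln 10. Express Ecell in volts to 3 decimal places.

Co²⁺/Co is reduced (cathode, E° = −0.282 V) and Cr³⁺/Cr is oxidized (anode).
E°cell = −0.282 − (−0.749) = +0.467 V, with n = 6 electrons transferred.
The balanced reaction is 3 Co^2+(aq) + 2 Cr(s) → 3 Co(s) + 2 Cr^3+(aq), so Q = [Cr^3+(aq)]^2 / [Co^2+(aq)]^3 = 2.26×10^4 and log Q = 4.353.
By the Nernst equation, E = +0.467 − (0.0592/6)·(4.353) = +0.424 V.

+0.424 V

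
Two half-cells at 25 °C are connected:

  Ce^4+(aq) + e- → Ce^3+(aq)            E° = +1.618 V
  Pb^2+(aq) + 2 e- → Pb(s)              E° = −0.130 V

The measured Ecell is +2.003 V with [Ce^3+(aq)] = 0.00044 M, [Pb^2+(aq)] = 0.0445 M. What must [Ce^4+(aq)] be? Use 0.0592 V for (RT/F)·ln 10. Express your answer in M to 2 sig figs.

1.9 M

With Ce⁴⁺/Ce³⁺ at the cathode and Pb²⁺/Pb at the anode, E°cell = +1.618 − (−0.130) = +1.748 V (n = 2).
Rearranging E = E° − (0.0592/n)·log Q gives log Q = 2(+1.748 − (+2.003))/0.0592 = −8.615.
For 2 Ce^4+(aq) + Pb(s) → 2 Ce^3+(aq) + Pb^2+(aq), the reaction quotient is Q = ([Ce^3+(aq)]^2·[Pb^2+(aq)]) / [Ce^4+(aq)]^2.
Solving for the unknown gives log [Ce^4+(aq)] = 0.275, so [Ce^4+(aq)] ≈ 1.9 M.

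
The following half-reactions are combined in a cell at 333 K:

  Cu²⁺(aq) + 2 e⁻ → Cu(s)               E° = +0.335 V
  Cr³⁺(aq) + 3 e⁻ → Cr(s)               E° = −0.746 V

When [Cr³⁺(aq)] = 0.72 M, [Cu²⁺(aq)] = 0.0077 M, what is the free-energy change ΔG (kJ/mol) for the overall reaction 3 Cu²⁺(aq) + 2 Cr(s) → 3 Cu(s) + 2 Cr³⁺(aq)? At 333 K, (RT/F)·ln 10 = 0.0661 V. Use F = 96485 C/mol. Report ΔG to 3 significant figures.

The standard cell potential is +0.335 − (−0.746) = +1.081 V, with n = 6 electrons in the balanced equation.
Here Q = [Cr³⁺(aq)]^2 / [Cu²⁺(aq)]^3 = 1.14×10^6 (log Q = 6.055), giving E = +1.081 − (0.0661/6)·(6.055) = +1.0143 V.
Then ΔG = −nFE = −6 × 96485 × +1.0143 J/mol = −587 kJ/mol.

−587 kJ/mol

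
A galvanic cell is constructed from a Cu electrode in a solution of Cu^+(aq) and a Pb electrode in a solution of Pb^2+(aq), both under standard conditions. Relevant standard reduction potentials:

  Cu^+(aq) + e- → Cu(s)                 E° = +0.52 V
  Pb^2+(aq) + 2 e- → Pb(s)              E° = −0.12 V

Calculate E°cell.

+0.64 V

Of the two couples in this cell, the one with the more positive reduction potential is reduced at the cathode: here that is Cu⁺/Cu (+0.52 V); Pb²⁺/Pb (−0.12 V) is the anode.
E°cell = E°(cathode) − E°(anode) = +0.52 − (−0.12) = +0.64 V.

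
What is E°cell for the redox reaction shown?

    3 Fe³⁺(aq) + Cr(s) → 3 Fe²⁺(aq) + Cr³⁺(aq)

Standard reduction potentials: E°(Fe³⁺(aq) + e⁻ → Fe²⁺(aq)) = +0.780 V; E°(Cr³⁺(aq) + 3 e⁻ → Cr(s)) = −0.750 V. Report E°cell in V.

+1.530 V

In the reaction as written, Fe³⁺(aq) is reduced (cathode) and Cr³⁺(aq) is produced by oxidation at the anode.
E°cell = E°(cathode) − E°(anode) = +0.780 − (−0.750) = +1.530 V.
The positive value indicates the reaction is spontaneous as written.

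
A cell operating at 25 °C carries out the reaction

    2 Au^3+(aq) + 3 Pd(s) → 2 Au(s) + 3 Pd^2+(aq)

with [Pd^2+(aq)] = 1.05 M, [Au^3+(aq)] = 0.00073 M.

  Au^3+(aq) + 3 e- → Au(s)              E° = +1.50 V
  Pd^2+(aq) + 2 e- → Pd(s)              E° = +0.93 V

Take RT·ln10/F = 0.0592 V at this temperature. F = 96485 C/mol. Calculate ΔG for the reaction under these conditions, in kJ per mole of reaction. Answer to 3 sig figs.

−294 kJ/mol

The standard cell potential is +1.50 − (+0.93) = +0.57 V, with n = 6 electrons in the balanced equation.
Q = [Pd^2+(aq)]^3 / [Au^3+(aq)]^2 = 2.17×10^6, so log Q = 6.337 and E = +0.57 − (0.0592/6)(6.337) = +0.5075 V.
Finally ΔG = −nFE = −(6)(96485 C/mol)(+0.5075 V) = −294 kJ/mol.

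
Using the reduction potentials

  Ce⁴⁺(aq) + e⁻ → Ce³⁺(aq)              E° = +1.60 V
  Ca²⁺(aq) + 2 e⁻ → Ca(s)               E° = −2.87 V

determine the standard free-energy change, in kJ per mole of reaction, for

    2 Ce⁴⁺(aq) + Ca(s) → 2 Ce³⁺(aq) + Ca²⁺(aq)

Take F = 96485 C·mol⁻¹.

−863 kJ/mol

In the reaction as written Ce⁴⁺(aq) is reduced, so the Ce⁴⁺/Ce³⁺ couple is the cathode and Ca²⁺/Ca is the anode.
E°cell = +1.60 − (−2.87) = +4.47 V; balancing electrons gives n = 2.
ΔG° = −nFE°cell = −(2)(96485)(+4.47) J/mol = −863 kJ/mol.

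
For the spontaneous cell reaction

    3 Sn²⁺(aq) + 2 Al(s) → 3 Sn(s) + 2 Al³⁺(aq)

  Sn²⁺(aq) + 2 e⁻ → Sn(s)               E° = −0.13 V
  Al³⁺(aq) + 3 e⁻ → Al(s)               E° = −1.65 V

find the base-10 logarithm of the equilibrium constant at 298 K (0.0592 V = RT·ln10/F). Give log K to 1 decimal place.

log K = 154.1

The Sn²⁺/Sn couple is reduced (cathode); E°cell = −0.13 − (−1.65) = +1.52 V with n = 6.
At equilibrium E = 0, so log K = nE°cell / 0.0592 = (6)(+1.52) / 0.0592 = 154.1.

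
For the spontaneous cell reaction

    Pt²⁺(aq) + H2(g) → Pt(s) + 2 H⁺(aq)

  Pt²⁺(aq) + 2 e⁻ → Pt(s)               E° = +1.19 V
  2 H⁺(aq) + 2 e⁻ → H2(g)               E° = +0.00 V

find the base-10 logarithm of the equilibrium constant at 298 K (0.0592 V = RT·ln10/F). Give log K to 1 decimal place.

log K = 40.2

The Pt²⁺/Pt couple is reduced (cathode); E°cell = +1.19 − (+0.00) = +1.19 V with n = 2.
At equilibrium E = 0, so log K = nE°cell / 0.0592 = (2)(+1.19) / 0.0592 = 40.2.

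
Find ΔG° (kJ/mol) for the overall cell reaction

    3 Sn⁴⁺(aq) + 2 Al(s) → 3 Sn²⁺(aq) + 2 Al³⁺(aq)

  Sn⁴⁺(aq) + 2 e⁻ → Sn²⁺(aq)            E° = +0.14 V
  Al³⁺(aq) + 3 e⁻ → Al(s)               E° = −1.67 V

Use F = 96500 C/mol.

In the reaction as written Sn⁴⁺(aq) is reduced, so the Sn⁴⁺/Sn²⁺ couple is the cathode and Al³⁺/Al is the anode.
E°cell = +0.14 − (−1.67) = +1.81 V; balancing electrons gives n = 6.
ΔG° = −nFE°cell = −(6)(96500)(+1.81) J/mol = −1048 kJ/mol.

−1048 kJ/mol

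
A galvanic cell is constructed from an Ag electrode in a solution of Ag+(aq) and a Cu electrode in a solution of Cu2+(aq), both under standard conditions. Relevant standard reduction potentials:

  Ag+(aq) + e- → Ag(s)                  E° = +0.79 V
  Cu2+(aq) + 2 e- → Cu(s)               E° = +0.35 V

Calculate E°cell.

+0.44 V

Of the two couples in this cell, the one with the more positive reduction potential is reduced at the cathode: here that is Ag⁺/Ag (+0.79 V); Cu²⁺/Cu (+0.35 V) is the anode.
E°cell = E°(cathode) − E°(anode) = +0.79 − (+0.35) = +0.44 V.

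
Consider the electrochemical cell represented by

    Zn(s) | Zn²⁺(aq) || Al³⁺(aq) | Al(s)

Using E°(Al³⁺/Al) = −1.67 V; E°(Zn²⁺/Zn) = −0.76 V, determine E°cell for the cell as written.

−0.91 V

By convention the left-hand electrode in cell notation is the anode (oxidation) and the right-hand electrode is the cathode (reduction).
E°cell = E°(right) − E°(left) = −1.67 − (−0.76) = −0.91 V.
The negative sign shows that, as written, the cell would require an external voltage to drive the reaction.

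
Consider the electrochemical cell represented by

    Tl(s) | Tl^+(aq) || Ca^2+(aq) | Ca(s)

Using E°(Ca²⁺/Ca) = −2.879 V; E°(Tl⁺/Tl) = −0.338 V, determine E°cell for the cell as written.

−2.541 V

By convention the left-hand electrode in cell notation is the anode (oxidation) and the right-hand electrode is the cathode (reduction).
E°cell = E°(right) − E°(left) = −2.879 − (−0.338) = −2.541 V.
The negative sign shows that, as written, the cell would require an external voltage to drive the reaction.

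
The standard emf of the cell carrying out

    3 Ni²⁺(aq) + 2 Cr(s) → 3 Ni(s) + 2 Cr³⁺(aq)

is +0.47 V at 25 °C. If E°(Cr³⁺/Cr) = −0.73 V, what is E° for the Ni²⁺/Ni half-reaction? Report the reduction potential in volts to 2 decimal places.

In the reaction as written the Ni²⁺/Ni couple is reduced (cathode) and Cr³⁺/Cr is oxidized (anode), so E°cell = E°(Ni²⁺/Ni) − E°(Cr³⁺/Cr).
E°(Ni²⁺/Ni) = E°cell + E°(anode) = +0.47 + (−0.73) = −0.26 V.

−0.26 V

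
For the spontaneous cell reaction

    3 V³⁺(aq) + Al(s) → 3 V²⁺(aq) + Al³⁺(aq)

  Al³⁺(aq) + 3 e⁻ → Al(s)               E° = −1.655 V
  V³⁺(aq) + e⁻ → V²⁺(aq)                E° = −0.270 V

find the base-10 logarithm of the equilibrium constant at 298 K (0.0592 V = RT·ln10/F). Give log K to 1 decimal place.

The V³⁺/V²⁺ couple is reduced (cathode); E°cell = −0.270 − (−1.655) = +1.385 V with n = 3.
At equilibrium E = 0, so log K = nE°cell / 0.0592 = (3)(+1.385) / 0.0592 = 70.2.

log K = 70.2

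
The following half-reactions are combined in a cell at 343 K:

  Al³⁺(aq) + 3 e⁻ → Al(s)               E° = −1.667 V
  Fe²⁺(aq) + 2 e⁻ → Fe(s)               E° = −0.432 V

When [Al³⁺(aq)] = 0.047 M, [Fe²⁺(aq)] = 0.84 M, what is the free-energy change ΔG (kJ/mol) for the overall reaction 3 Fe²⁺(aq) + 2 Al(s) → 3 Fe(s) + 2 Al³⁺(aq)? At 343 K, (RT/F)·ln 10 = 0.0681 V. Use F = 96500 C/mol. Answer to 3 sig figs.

E°cell = −0.432 − (−1.667) = +1.235 V; the balanced reaction transfers n = 6 electrons.
The reaction quotient is [Al³⁺(aq)]^2 / [Fe²⁺(aq)]^3 = 0.00373; by Nernst, E = +1.235 − (0.0681/6)(−2.429) = +1.2626 V.
Then ΔG = −nFE = −6 × 96500 × +1.2626 J/mol = −731 kJ/mol.

−731 kJ/mol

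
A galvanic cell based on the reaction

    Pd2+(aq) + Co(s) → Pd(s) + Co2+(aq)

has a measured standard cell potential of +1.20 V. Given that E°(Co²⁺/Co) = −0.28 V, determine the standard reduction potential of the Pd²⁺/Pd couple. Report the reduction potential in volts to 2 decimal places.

In the reaction as written the Pd²⁺/Pd couple is reduced (cathode) and Co²⁺/Co is oxidized (anode), so E°cell = E°(Pd²⁺/Pd) − E°(Co²⁺/Co).
E°(Pd²⁺/Pd) = E°cell + E°(anode) = +1.20 + (−0.28) = +0.92 V.

+0.92 V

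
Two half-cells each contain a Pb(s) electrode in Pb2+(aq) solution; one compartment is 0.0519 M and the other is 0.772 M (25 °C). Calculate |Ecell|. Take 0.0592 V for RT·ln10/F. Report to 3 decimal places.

0.035 V

For a concentration cell E°cell = 0, since both electrodes use the same couple.
The compartment with the higher Pb2+(aq) concentration (0.772 M) acts as the cathode; ions are reduced there and produced at the dilute (0.0519 M) anode.
With n = 2, Ecell = −(0.0592/2)·log([dilute]/[conc]) = −(0.0592/2)·log(0.0519/0.772) = +0.035 V.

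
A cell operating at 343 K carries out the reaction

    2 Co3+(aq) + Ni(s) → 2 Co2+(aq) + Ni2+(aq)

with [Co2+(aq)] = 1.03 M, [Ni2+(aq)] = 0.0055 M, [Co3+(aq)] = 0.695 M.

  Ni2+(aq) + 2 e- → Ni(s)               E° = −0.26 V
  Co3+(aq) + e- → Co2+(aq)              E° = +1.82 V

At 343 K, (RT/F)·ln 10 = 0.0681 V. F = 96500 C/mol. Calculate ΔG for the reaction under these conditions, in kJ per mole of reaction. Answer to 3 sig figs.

−414 kJ/mol

The standard cell potential is +1.82 − (−0.26) = +2.08 V, with n = 2 electrons in the balanced equation.
Q = ([Co2+(aq)]^2·[Ni2+(aq)]) / [Co3+(aq)]^2 = 0.0121, so log Q = −1.918 and E = +2.08 − (0.0681/2)(−1.918) = +2.1453 V.
Finally ΔG = −nFE = −(2)(96500 C/mol)(+2.1453 V) = −414 kJ/mol.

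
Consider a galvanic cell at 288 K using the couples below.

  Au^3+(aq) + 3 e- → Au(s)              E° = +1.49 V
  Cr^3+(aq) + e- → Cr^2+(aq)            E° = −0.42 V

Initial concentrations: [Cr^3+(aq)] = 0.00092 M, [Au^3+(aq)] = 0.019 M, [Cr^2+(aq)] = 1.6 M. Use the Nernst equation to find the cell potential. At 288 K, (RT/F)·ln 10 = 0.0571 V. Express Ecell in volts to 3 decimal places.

+2.062 V

The Au³⁺/Au couple has the more positive E°, so it is the cathode; Cr³⁺/Cr²⁺ is the anode.
E°cell = +1.49 − (−0.42) = +1.91 V, with n = 3 electrons transferred.
For the overall reaction Au^3+(aq) + 3 Cr^2+(aq) → Au(s) + 3 Cr^3+(aq), Q = [Cr^3+(aq)]^3 / ([Au^3+(aq)]·[Cr^2+(aq)]^3) = 1×10^−8, giving log Q = −8.000.
E = E° − (0.0571/n)·log Q = +1.91 − (0.0571/3)(−8.000) = +2.062 V.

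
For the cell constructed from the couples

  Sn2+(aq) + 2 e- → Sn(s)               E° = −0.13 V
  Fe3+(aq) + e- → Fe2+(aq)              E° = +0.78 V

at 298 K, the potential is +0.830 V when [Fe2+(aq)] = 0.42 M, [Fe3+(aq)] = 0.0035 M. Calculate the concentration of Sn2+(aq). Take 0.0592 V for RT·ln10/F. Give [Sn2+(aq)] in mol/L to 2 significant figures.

0.035 M

The Fe³⁺/Fe²⁺ couple has the larger reduction potential, so it is the cathode: E°cell = +0.78 − (−0.13) = +0.91 V and n = 2.
Rearranging E = E° − (0.0592/n)·log Q gives log Q = 2(+0.91 − (+0.830))/0.0592 = 2.703.
Balancing electrons gives 2 Fe3+(aq) + Sn(s) → 2 Fe2+(aq) + Sn2+(aq); thus Q = ([Fe2+(aq)]^2·[Sn2+(aq)]) / [Fe3+(aq)]^2.
Solving for the unknown gives log [Sn2+(aq)] = −1.455, so [Sn2+(aq)] ≈ 0.035 M.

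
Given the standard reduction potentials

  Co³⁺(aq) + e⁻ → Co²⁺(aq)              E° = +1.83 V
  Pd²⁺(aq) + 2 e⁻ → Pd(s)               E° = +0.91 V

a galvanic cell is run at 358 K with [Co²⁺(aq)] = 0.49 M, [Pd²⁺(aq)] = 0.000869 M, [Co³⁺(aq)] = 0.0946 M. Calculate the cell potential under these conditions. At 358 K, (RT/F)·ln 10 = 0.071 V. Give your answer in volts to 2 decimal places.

+0.98 V

Co³⁺/Co²⁺ is reduced (cathode, E° = +1.83 V) and Pd²⁺/Pd is oxidized (anode).
E°cell = E°cat − E°an = +1.83 − (+0.91) = +0.92 V; n = 2.
Balancing gives 2 Co³⁺(aq) + Pd(s) → 2 Co²⁺(aq) + Pd²⁺(aq); hence Q = ([Co²⁺(aq)]^2·[Pd²⁺(aq)]) / [Co³⁺(aq)]^2 = 0.0233 (log Q = −1.632).
E = E° − (0.071/n)·log Q = +0.92 − (0.071/2)(−1.632) = +0.98 V.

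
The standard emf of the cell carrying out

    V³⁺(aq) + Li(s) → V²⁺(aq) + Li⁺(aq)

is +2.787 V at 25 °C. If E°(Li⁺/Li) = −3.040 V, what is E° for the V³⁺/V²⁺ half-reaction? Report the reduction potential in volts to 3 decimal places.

−0.253 V

In the reaction as written the V³⁺/V²⁺ couple is reduced (cathode) and Li⁺/Li is oxidized (anode), so E°cell = E°(V³⁺/V²⁺) − E°(Li⁺/Li).
E°(V³⁺/V²⁺) = E°cell + E°(anode) = +2.787 + (−3.040) = −0.253 V.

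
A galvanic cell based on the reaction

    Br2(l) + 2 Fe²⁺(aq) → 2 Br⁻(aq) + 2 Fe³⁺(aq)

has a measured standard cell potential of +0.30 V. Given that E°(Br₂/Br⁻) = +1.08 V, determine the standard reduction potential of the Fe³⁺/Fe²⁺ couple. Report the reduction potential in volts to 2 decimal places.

In the reaction as written the Br₂/Br⁻ couple is reduced (cathode) and Fe³⁺/Fe²⁺ is oxidized (anode), so E°cell = E°(Br₂/Br⁻) − E°(Fe³⁺/Fe²⁺).
E°(Fe³⁺/Fe²⁺) = E°(cathode) − E°cell = +1.08 − (+0.30) = +0.78 V.

+0.78 V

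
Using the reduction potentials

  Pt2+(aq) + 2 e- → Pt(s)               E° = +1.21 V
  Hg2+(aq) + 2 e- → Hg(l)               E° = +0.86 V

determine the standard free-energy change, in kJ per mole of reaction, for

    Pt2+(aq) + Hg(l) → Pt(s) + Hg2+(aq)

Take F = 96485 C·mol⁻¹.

In the reaction as written Pt2+(aq) is reduced, so the Pt²⁺/Pt couple is the cathode and Hg²⁺/Hg is the anode.
E°cell = +1.21 − (+0.86) = +0.35 V; balancing electrons gives n = 2.
ΔG° = −nFE°cell = −(2)(96485)(+0.35) J/mol = −67.5 kJ/mol.

−67.5 kJ/mol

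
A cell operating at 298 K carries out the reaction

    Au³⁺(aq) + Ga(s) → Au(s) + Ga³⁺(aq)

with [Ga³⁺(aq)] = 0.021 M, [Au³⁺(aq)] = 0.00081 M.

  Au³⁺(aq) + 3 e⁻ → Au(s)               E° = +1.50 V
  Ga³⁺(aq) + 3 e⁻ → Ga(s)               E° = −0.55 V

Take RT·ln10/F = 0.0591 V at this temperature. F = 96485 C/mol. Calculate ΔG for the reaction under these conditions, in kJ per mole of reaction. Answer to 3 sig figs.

−585 kJ/mol

E°cell = +1.50 − (−0.55) = +2.05 V; the balanced reaction transfers n = 3 electrons.
The reaction quotient is [Ga³⁺(aq)] / [Au³⁺(aq)] = 25.9; by Nernst, E = +2.05 − (0.0591/3)(1.414) = +2.0221 V.
Finally ΔG = −nFE = −(3)(96485 C/mol)(+2.0221 V) = −585 kJ/mol.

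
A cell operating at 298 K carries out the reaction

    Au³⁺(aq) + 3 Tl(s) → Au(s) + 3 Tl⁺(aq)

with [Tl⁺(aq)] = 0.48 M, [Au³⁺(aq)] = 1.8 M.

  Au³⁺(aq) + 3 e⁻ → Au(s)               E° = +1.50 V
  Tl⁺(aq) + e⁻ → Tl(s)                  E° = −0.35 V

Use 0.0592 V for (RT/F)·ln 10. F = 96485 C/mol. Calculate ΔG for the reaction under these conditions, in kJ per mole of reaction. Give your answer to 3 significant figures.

With Au³⁺/Au reduced at the cathode, E°cell = +1.50 − (−0.35) = +1.85 V and n = 3.
Q = [Tl⁺(aq)]^3 / [Au³⁺(aq)] = 0.0614, so log Q = −1.212 and E = +1.85 − (0.0592/3)(−1.212) = +1.8739 V.
ΔG = −nFE = −(3)(96485)(+1.8739) J/mol = −542 kJ/mol.

−542 kJ/mol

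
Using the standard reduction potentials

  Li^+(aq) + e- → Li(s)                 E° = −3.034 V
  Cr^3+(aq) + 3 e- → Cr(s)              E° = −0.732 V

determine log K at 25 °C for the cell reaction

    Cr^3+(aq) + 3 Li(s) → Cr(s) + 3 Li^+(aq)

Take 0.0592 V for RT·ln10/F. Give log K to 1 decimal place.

The Cr³⁺/Cr couple is reduced (cathode); E°cell = −0.732 − (−3.034) = +2.302 V with n = 3.
At equilibrium E = 0, so log K = nE°cell / 0.0592 = (3)(+2.302) / 0.0592 = 116.7.

log K = 116.7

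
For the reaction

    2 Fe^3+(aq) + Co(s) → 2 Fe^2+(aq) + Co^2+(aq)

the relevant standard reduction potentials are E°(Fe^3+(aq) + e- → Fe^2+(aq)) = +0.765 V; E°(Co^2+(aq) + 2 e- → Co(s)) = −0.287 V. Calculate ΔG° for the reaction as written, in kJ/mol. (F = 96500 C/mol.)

In the reaction as written Fe^3+(aq) is reduced, so the Fe³⁺/Fe²⁺ couple is the cathode and Co²⁺/Co is the anode.
E°cell = +0.765 − (−0.287) = +1.052 V; balancing electrons gives n = 2.
ΔG° = −nFE°cell = −(2)(96500)(+1.052) J/mol = −203 kJ/mol.

−203 kJ/mol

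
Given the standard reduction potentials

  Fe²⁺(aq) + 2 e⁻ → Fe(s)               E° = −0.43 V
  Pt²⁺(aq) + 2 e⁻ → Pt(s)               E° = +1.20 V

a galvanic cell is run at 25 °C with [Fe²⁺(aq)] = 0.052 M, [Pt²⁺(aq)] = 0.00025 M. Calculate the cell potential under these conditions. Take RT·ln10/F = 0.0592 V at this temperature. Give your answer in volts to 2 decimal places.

The Pt²⁺/Pt couple has the more positive E°, so it is the cathode; Fe²⁺/Fe is the anode.
E°cell = +1.20 − (−0.43) = +1.63 V, with n = 2 electrons transferred.
For the overall reaction Pt²⁺(aq) + Fe(s) → Pt(s) + Fe²⁺(aq), Q = [Fe²⁺(aq)] / [Pt²⁺(aq)] = 208, giving log Q = 2.318.
By the Nernst equation, E = +1.63 − (0.0592/2)·(2.318) = +1.56 V.

+1.56 V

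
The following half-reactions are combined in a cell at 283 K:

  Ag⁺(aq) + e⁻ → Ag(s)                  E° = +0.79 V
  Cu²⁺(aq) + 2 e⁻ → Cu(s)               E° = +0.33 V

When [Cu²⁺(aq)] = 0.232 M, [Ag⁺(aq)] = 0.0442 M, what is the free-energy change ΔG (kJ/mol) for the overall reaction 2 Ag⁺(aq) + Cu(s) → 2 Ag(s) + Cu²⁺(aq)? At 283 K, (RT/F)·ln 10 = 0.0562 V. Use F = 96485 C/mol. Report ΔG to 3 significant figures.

The standard cell potential is +0.79 − (+0.33) = +0.46 V, with n = 2 electrons in the balanced equation.
Q = [Cu²⁺(aq)] / [Ag⁺(aq)]^2 = 119, so log Q = 2.075 and E = +0.46 − (0.0562/2)(2.075) = +0.4017 V.
Finally ΔG = −nFE = −(2)(96485 C/mol)(+0.4017 V) = −77.5 kJ/mol.

−77.5 kJ/mol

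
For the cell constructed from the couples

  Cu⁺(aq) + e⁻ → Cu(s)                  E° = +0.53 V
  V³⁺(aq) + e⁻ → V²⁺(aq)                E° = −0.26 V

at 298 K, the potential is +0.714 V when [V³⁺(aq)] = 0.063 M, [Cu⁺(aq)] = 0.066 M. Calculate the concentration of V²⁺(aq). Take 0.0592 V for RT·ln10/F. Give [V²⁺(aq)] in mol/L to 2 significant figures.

With Cu⁺/Cu at the cathode and V³⁺/V²⁺ at the anode, E°cell = +0.53 − (−0.26) = +0.79 V (n = 1).
From the Nernst equation, log Q = n(E° − E)/0.0592 = 1·(+0.79 − (+0.714))/0.0592 = 1.284.
Balancing electrons gives Cu⁺(aq) + V²⁺(aq) → Cu(s) + V³⁺(aq); thus Q = [V³⁺(aq)] / ([Cu⁺(aq)]·[V²⁺(aq)]).
Isolating [V²⁺(aq)] in Q = 10^{1.284} yields log [V²⁺(aq)] = −1.304, i.e. 0.050 M.

0.050 M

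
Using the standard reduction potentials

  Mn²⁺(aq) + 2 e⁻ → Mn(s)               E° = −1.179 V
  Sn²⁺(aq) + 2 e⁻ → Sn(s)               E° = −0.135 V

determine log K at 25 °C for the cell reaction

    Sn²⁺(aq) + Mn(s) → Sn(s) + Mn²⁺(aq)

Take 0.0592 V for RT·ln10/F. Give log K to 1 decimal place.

The Sn²⁺/Sn couple is reduced (cathode); E°cell = −0.135 − (−1.179) = +1.044 V with n = 2.
At equilibrium E = 0, so log K = nE°cell / 0.0592 = (2)(+1.044) / 0.0592 = 35.3.

log K = 35.3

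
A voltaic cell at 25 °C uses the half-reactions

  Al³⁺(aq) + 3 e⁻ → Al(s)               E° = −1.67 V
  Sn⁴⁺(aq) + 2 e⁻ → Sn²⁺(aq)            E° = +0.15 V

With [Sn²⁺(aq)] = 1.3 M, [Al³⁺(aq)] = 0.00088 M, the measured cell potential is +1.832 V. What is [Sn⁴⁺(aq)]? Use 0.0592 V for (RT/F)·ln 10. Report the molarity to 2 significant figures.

0.030 M

Sn⁴⁺/Sn²⁺ is the cathode (higher E°); E°cell = +0.15 − (−1.67) = +1.82 V with n = 6.
From the Nernst equation, log Q = n(E° − E)/0.0592 = 6·(+1.82 − (+1.832))/0.0592 = −1.216.
The balanced reaction is 3 Sn⁴⁺(aq) + 2 Al(s) → 3 Sn²⁺(aq) + 2 Al³⁺(aq), so Q = ([Sn²⁺(aq)]^3·[Al³⁺(aq)]^2) / [Sn⁴⁺(aq)]^3.
Substituting the known concentrations and solving, log [Sn⁴⁺(aq)] = −1.518 and [Sn⁴⁺(aq)] = 0.030 M.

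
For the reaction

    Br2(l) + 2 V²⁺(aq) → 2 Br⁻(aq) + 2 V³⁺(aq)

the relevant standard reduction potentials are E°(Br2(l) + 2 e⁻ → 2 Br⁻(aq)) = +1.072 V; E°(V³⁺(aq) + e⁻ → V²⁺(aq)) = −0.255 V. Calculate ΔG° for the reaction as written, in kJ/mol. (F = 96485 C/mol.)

−256 kJ/mol

In the reaction as written Br2(l) is reduced, so the Br₂/Br⁻ couple is the cathode and V³⁺/V²⁺ is the anode.
E°cell = +1.072 − (−0.255) = +1.327 V; balancing electrons gives n = 2.
ΔG° = −nFE°cell = −(2)(96485)(+1.327) J/mol = −256 kJ/mol.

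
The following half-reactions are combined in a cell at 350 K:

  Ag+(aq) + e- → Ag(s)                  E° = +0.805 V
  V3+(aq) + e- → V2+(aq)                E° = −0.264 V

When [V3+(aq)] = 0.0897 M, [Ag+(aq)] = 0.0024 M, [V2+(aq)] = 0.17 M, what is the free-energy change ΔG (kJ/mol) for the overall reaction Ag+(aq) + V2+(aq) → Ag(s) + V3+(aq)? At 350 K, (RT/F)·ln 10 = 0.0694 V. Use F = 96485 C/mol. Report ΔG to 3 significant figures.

The standard cell potential is +0.805 − (−0.264) = +1.069 V, with n = 1 electron in the balanced equation.
Q = [V3+(aq)] / ([Ag+(aq)]·[V2+(aq)]) = 220, so log Q = 2.342 and E = +1.069 − (0.0694/1)(2.342) = +0.9065 V.
ΔG = −nFE = −(1)(96485)(+0.9065) J/mol = −87.5 kJ/mol.

−87.5 kJ/mol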